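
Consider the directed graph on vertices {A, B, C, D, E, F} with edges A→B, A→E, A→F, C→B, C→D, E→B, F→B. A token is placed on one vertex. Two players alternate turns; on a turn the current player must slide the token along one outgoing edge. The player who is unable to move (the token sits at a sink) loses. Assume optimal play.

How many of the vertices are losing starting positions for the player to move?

Build the W/L table. Terminal = L. A non-terminal position is W if it has a move to some L; otherwise it is L.
Every edge goes from a vertex to one that appears earlier in the order D, B, F, E, A, C, so processing vertices in that order labels each vertex after all of its successors.
D: no outgoing edge → L
B: no outgoing edge → L
F: can move to B, which is L ⇒ W
E: can move to B, which is L ⇒ W
A: can move to B, which is L ⇒ W
C: can move to B, which is L ⇒ W
The L vertices are B, D; that is 2 in all.

2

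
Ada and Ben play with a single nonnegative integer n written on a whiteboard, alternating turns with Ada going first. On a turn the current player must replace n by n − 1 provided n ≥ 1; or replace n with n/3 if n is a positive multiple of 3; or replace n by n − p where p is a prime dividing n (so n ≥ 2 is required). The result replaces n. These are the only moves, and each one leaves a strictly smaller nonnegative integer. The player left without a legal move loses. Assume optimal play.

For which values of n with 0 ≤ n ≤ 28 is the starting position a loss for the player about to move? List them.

0, 4, 8, 14, 18, 22, 25, 27

Classify positions by backward induction: terminal positions (no move available) are L. From any other position, the mover wins iff some move reaches an L.
n=0: no move → L
n=1: W (go to 0, an L position)
n=2: W (go to 0, an L position)
n=3: W (go to 0, an L position)
n=4: L (options 2(W), 3(W) are all W)
n=5: W (go to 0, an L position)
n=6: W (go to 4, an L position)
n=7: W (go to 0, an L position)
n=8: L (options 6(W), 7(W) are all W)
n=9: W (go to 8, an L position)
n=10: W (go to 8, an L position)
n=11: W (go to 0, an L position)
n=12: W (go to 4, an L position)
n=13: W (go to 0, an L position)
n=14: L (options 7(W), 12(W), 13(W) are all W)
n=15: W (go to 14, an L position)
n=16: W (go to 14, an L position)
n=17: W (go to 0, an L position)
n=18: L (options 6(W), 15(W), 16(W), 17(W) are all W)
n=19: W (go to 0, an L position)
n=20: W (go to 18, an L position)
n=21: W (go to 14, an L position)
n=22: L (options 11(W), 20(W), 21(W) are all W)
n=23: W (go to 0, an L position)
n=24: W (go to 8, an L position)
n=25: L (options 20(W), 24(W) are all W)
n=26: W (go to 25, an L position)
n=27: L (options 9(W), 24(W), 26(W) are all W)
n=28: W (go to 27, an L position)
The losing starting values of n are exactly the entries labelled L in this table (8 of them).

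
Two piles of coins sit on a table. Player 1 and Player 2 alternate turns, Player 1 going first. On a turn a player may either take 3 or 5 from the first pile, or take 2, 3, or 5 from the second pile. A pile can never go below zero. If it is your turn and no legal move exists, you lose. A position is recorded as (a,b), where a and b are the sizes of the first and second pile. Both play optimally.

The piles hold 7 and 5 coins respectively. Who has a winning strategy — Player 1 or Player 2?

Player 2 wins.

Compute win/loss labels from the base case upward. A position with no move is L. Any other position is W if it can reach an L in one move, else L.
No move ever increases a pile, so every position that can arise here has a ≤ 7 and b ≤ 5; it is enough to label the cells with 0 ≤ a ≤ 7 and 0 ≤ b ≤ 5.
Every move lowers a or b (never raises either), so fill the grid row by row in increasing a, and left to right within a row: each cell's successors are then already labelled.
      b=0  b=1  b=2  b=3  b=4  b=5
a=0:    L    L    W    W    W    W
a=1:    L    L    W    W    W    W
a=2:    L    L    W    W    W    W
a=3:    W    W    L    L    W    W
a=4:    W    W    L    L    W    W
a=5:    W    W    L    L    W    W
a=6:    W    W    W    W    L    L
a=7:    W    W    W    W    L    L
Cells with no legal move (terminal, hence L): (0,0), (0,1), (1,0), (1,1), (2,0), (2,1).
The remaining L cells, each justified by listing all of its moves:
(3,2): L (options (0,2)(W), (3,0)(W) are all W)
(3,3): L (options (0,3)(W), (3,1)(W), (3,0)(W) are all W)
(4,2): L (options (1,2)(W), (4,0)(W) are all W)
(4,3): L (options (1,3)(W), (4,1)(W), (4,0)(W) are all W)
(5,2): L (options (2,2)(W), (0,2)(W), (5,0)(W) are all W)
(5,3): L (options (2,3)(W), (0,3)(W), (5,1)(W), (5,0)(W) are all W)
(6,4): L (options (3,4)(W), (1,4)(W), (6,2)(W), (6,1)(W) are all W)
(6,5): L (options (3,5)(W), (1,5)(W), (6,3)(W), (6,2)(W), (6,0)(W) are all W)
(7,4): L (options (4,4)(W), (2,4)(W), (7,2)(W), (7,1)(W) are all W)
(7,5): L (options (4,5)(W), (2,5)(W), (7,3)(W), (7,2)(W), (7,0)(W) are all W)
Every other cell has at least one move into one of the L cells above, so it is W.
The starting position (7,5) is L: whatever Player 1 does, the opponent receives a W position.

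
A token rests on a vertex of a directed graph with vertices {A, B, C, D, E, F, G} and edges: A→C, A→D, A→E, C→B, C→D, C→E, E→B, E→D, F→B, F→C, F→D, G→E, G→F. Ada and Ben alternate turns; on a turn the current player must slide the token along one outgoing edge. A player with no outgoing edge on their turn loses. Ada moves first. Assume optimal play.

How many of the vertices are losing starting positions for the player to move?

Classify positions by backward induction: terminal positions (no move available) are L. From any other position, the mover wins iff some move reaches an L.
Every edge goes from a vertex to one that appears earlier in the order D, B, E, C, A, F, G, so processing vertices in that order labels each vertex after all of its successors.
D: no outgoing edge → L
B: no outgoing edge → L
E: can move to B, which is L ⇒ W
C: can move to B, which is L ⇒ W
A: can move to D, which is L ⇒ W
F: can move to B, which is L ⇒ W
G: moves to F(W), E(W); every one is W ⇒ L
The L vertices are B, D, G; that is 3 in all.

3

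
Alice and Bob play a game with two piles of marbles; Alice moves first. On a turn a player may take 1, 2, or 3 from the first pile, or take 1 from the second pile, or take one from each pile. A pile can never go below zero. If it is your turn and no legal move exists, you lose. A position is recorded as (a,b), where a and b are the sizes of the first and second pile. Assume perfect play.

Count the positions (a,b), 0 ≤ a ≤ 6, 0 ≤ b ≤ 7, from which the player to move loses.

Build the W/L table. Terminal = L. A non-terminal position is W if it has a move to some L; otherwise it is L.
Every move lowers a or b (never raises either), so fill the grid row by row in increasing a, and left to right within a row: each cell's successors are then already labelled.
      b=0  b=1  b=2  b=3  b=4  b=5  b=6  b=7
a=0:    L    W    L    W    L    W    L    W
a=1:    W    W    W    W    W    W    W    W
a=2:    W    L    W    L    W    L    W    L
a=3:    W    W    W    W    W    W    W    W
a=4:    L    W    L    W    L    W    L    W
a=5:    W    W    W    W    W    W    W    W
a=6:    W    L    W    L    W    L    W    L
Cells with no legal move (terminal, hence L): (0,0).
The remaining L cells, each justified by listing all of its moves:
(0,2): the only move is to (0,1)(W), a W ⇒ L
(0,4): the only move is to (0,3)(W), a W ⇒ L
(0,6): the only move is to (0,5)(W), a W ⇒ L
(2,1): moves to (1,1)(W), (0,1)(W), (2,0)(W), (1,0)(W); every one is W ⇒ L
(2,3): moves to (1,3)(W), (0,3)(W), (2,2)(W), (1,2)(W); every one is W ⇒ L
(2,5): moves to (1,5)(W), (0,5)(W), (2,4)(W), (1,4)(W); every one is W ⇒ L
(2,7): moves to (1,7)(W), (0,7)(W), (2,6)(W), (1,6)(W); every one is W ⇒ L
(4,0): moves to (3,0)(W), (2,0)(W), (1,0)(W); every one is W ⇒ L
(4,2): moves to (3,2)(W), (2,2)(W), (1,2)(W), (4,1)(W), (3,1)(W); every one is W ⇒ L
(4,4): moves to (3,4)(W), (2,4)(W), (1,4)(W), (4,3)(W), (3,3)(W); every one is W ⇒ L
(4,6): moves to (3,6)(W), (2,6)(W), (1,6)(W), (4,5)(W), (3,5)(W); every one is W ⇒ L
(6,1): moves to (5,1)(W), (4,1)(W), (3,1)(W), (6,0)(W), (5,0)(W); every one is W ⇒ L
(6,3): moves to (5,3)(W), (4,3)(W), (3,3)(W), (6,2)(W), (5,2)(W); every one is W ⇒ L
(6,5): moves to (5,5)(W), (4,5)(W), (3,5)(W), (6,4)(W), (5,4)(W); every one is W ⇒ L
(6,7): moves to (5,7)(W), (4,7)(W), (3,7)(W), (6,6)(W), (5,6)(W); every one is W ⇒ L
Every other cell has at least one move into one of the L cells above, so it is W.
L cells per row: a=0: 4, a=1: 0, a=2: 4, a=3: 0, a=4: 4, a=5: 0, a=6: 4; total 16.

16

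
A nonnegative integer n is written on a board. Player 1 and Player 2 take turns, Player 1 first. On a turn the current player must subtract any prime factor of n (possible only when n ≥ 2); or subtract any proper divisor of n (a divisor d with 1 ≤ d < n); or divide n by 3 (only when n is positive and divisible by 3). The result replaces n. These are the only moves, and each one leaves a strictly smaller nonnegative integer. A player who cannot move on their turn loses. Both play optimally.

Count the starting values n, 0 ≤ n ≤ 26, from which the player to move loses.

7

Positions with no move are L. A position that does have a move is losing for the player to move precisely when every available move leads to a winning position for the opponent. Fill in the labels:
n=0: no move → L
n=1: no move → L
n=2: W (go to 0, an L position)
n=3: W (go to 0, an L position)
n=4: L (options 2(W), 3(W) are all W)
n=5: W (go to 0, an L position)
n=6: W (go to 4, an L position)
n=7: W (go to 0, an L position)
n=8: W (go to 4, an L position)
n=9: L (options 3(W), 6(W), 8(W) are all W)
n=10: W (go to 9, an L position)
n=11: W (go to 0, an L position)
n=12: W (go to 4, an L position)
n=13: W (go to 0, an L position)
n=14: L (options 7(W), 12(W), 13(W) are all W)
n=15: W (go to 14, an L position)
n=16: W (go to 14, an L position)
n=17: W (go to 0, an L position)
n=18: W (go to 9, an L position)
n=19: W (go to 0, an L position)
n=20: L (options 10(W), 15(W), 16(W), 18(W), 19(W) are all W)
n=21: W (go to 14, an L position)
n=22: W (go to 20, an L position)
n=23: W (go to 0, an L position)
n=24: W (go to 20, an L position)
n=25: W (go to 20, an L position)
n=26: L (options 13(W), 24(W), 25(W) are all W)
L entries with 0 ≤ n ≤ 26: n = 0, 1, 4, 9, 14, 20, 26; that makes 7.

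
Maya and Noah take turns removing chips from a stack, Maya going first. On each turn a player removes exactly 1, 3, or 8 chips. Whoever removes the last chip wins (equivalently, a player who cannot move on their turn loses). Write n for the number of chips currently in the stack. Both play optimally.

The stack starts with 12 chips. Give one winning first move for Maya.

Compute win/loss labels from the base case upward. A position with no move is L. Any other position is W if it can reach an L in one move, else L.
n=0: no move → L
n=1: W (go to 0, an L position)
n=2: L (sole option 1(W) is W)
n=3: W (go to 2, an L position)
n=4: L (options 3(W), 1(W) are all W)
n=5: W (go to 4, an L position)
n=6: L (options 5(W), 3(W) are all W)
n=7: W (go to 6, an L position)
n=8: W (go to 0, an L position)
n=9: W (go to 6, an L position)
n=10: W (go to 2, an L position)
n=11: L (options 10(W), 8(W), 3(W) are all W)
n=12: W (go to 11, an L position)
From 12, the L positions reachable in one move are: 11, 4. Any move reaching one of these is winning.

Remove 1, leaving 11.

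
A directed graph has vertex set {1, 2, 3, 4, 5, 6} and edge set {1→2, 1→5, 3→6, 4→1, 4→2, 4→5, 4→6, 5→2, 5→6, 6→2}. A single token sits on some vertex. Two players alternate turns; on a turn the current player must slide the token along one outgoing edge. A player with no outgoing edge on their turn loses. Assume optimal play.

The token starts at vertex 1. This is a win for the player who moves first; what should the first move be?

Build the W/L table. Terminal = L. A non-terminal position is W if it has a move to some L; otherwise it is L.
Every edge goes from a vertex to one that appears earlier in the order 2, 6, 5, 1, 4, 3, so processing vertices in that order labels each vertex after all of its successors.
2: no outgoing edge → L
6: reaches L-position 2 → W
5: reaches L-position 2 → W
1: reaches L-position 2 → W
4: reaches L-position 2 → W
3: only reaches 6(W), which is W → L
From 1, the L positions reachable in one move are: 2.

Move to 2.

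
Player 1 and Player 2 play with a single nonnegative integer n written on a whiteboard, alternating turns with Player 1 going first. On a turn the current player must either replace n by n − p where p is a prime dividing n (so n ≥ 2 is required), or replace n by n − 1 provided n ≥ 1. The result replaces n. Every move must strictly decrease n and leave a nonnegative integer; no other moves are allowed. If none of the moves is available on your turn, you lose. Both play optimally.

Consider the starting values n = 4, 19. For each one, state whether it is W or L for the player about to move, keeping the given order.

Use the standard recursion: the mover loses at a terminal position; elsewhere, the mover wins exactly when some move hands the opponent an L position.
n=0: no move → L
n=1: reaches L-position 0 → W
n=2: reaches L-position 0 → W
n=3: reaches L-position 0 → W
n=4: only reaches 2(W), 3(W), all W → L
n=5: reaches L-position 0 → W
n=6: reaches L-position 4 → W
n=7: reaches L-position 0 → W
n=8: only reaches 6(W), 7(W), all W → L
n=9: reaches L-position 8 → W
n=10: reaches L-position 8 → W
n=11: reaches L-position 0 → W
n=12: only reaches 9(W), 10(W), 11(W), all W → L
n=13: reaches L-position 0 → W
n=14: reaches L-position 12 → W
n=15: reaches L-position 12 → W
n=16: only reaches 14(W), 15(W), all W → L
n=17: reaches L-position 0 → W
n=18: reaches L-position 16 → W
n=19: reaches L-position 0 → W

4: L, 19: W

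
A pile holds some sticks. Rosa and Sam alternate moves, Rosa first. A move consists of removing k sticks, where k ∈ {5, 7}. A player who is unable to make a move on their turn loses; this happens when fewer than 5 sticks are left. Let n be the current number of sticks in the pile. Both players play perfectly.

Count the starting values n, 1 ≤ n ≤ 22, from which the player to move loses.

9

Use the standard recursion: the mover loses at a terminal position; elsewhere, the mover wins exactly when some move hands the opponent an L position.
n=0: no move → L
n=1: no move → L
n=2: no move → L
n=3: no move → L
n=4: no move → L
n=5: reaches L-position 0 → W
n=6: reaches L-position 1 → W
n=7: reaches L-position 2 → W
n=8: reaches L-position 3 → W
n=9: reaches L-position 4 → W
n=10: reaches L-position 3 → W
n=11: reaches L-position 4 → W
n=12: only reaches 7(W), 5(W), all W → L
n=13: only reaches 8(W), 6(W), all W → L
n=14: only reaches 9(W), 7(W), all W → L
n=15: only reaches 10(W), 8(W), all W → L
n=16: only reaches 11(W), 9(W), all W → L
n=17: reaches L-position 12 → W
n=18: reaches L-position 13 → W
n=19: reaches L-position 14 → W
n=20: reaches L-position 15 → W
n=21: reaches L-position 16 → W
n=22: reaches L-position 15 → W
L entries with 1 ≤ n ≤ 22 (n=0 is outside the asked range and is not counted): n = 1, 2, 3, 4, 12, 13, 14, 15, 16; that makes 9.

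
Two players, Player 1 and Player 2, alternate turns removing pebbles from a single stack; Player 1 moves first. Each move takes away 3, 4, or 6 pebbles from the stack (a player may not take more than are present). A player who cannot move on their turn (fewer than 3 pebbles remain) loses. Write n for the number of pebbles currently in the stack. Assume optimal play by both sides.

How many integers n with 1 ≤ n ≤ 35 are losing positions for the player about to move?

11

Label each position W (a win for the player to move) or L (a loss). A position with no legal move is L; any other position is W exactly when some move reaches an L, and L when every move reaches a W.
n=0: no move → L
n=1: no move → L
n=2: no move → L
n=3: W (go to 0, an L position)
n=4: W (go to 1, an L position)
n=5: W (go to 2, an L position)
n=6: W (go to 2, an L position)
n=7: W (go to 1, an L position)
n=8: W (go to 2, an L position)
n=9: L (options 6(W), 5(W), 3(W) are all W)
n=10: L (options 7(W), 6(W), 4(W) are all W)
n=11: L (options 8(W), 7(W), 5(W) are all W)
n=12: W (go to 9, an L position)
n=13: W (go to 10, an L position)
n=14: W (go to 11, an L position)
n=15: W (go to 11, an L position)
n=16: W (go to 10, an L position)
n=17: W (go to 11, an L position)
n=18: L (options 15(W), 14(W), 12(W) are all W)
n=19: L (options 16(W), 15(W), 13(W) are all W)
n=20: L (options 17(W), 16(W), 14(W) are all W)
n=21: W (go to 18, an L position)
n=22: W (go to 19, an L position)
n=23: W (go to 20, an L position)
n=24: W (go to 20, an L position)
n=25: W (go to 19, an L position)
n=26: W (go to 20, an L position)
n=27: L (options 24(W), 23(W), 21(W) are all W)
n=28: L (options 25(W), 24(W), 22(W) are all W)
n=29: L (options 26(W), 25(W), 23(W) are all W)
n=30: W (go to 27, an L position)
n=31: W (go to 28, an L position)
n=32: W (go to 29, an L position)
n=33: W (go to 29, an L position)
n=34: W (go to 28, an L position)
n=35: W (go to 29, an L position)
L entries with 1 ≤ n ≤ 35 (n=0 is outside the asked range and is not counted): n = 1, 2, 9, 10, 11, 18, 19, 20, 27, 28, 29; that makes 11.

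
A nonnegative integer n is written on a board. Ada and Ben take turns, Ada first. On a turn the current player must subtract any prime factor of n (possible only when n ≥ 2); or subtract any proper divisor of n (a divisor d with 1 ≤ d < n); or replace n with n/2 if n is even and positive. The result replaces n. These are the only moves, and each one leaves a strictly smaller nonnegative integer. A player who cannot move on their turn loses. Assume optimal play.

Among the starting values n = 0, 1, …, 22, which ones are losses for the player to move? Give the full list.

Classify positions by backward induction: terminal positions (no move available) are L. From any other position, the mover wins iff some move reaches an L.
n=0: no move → L
n=1: no move → L
n=2: reaches L-position 0 → W
n=3: reaches L-position 0 → W
n=4: only reaches 2(W), 3(W), all W → L
n=5: reaches L-position 0 → W
n=6: reaches L-position 4 → W
n=7: reaches L-position 0 → W
n=8: reaches L-position 4 → W
n=9: only reaches 6(W), 8(W), all W → L
n=10: reaches L-position 9 → W
n=11: reaches L-position 0 → W
n=12: reaches L-position 9 → W
n=13: reaches L-position 0 → W
n=14: only reaches 7(W), 12(W), 13(W), all W → L
n=15: reaches L-position 14 → W
n=16: reaches L-position 14 → W
n=17: reaches L-position 0 → W
n=18: reaches L-position 9 → W
n=19: reaches L-position 0 → W
n=20: only reaches 10(W), 15(W), 16(W), 18(W), 19(W), all W → L
n=21: reaches L-position 14 → W
n=22: reaches L-position 20 → W
The losing starting values of n are exactly the entries labelled L in this table (6 of them).

0, 1, 4, 9, 14, 20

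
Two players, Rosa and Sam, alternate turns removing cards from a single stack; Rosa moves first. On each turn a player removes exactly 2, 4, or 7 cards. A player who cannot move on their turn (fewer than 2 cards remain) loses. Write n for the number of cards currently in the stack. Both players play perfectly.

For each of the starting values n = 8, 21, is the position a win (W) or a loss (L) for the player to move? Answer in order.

Positions with no move are L. A position that does have a move is losing for the player to move precisely when every available move leads to a winning position for the opponent. Fill in the labels:
n=0: no move → L
n=1: no move → L
n=2: reaches L-position 0 → W
n=3: reaches L-position 1 → W
n=4: reaches L-position 0 → W
n=5: reaches L-position 1 → W
n=6: only reaches 4(W), 2(W), all W → L
n=7: reaches L-position 0 → W
n=8: reaches L-position 6 → W
n=9: only reaches 7(W), 5(W), 2(W), all W → L
n=10: reaches L-position 6 → W
n=11: reaches L-position 9 → W
n=12: only reaches 10(W), 8(W), 5(W), all W → L
n=13: reaches L-position 9 → W
n=14: reaches L-position 12 → W
n=15: only reaches 13(W), 11(W), 8(W), all W → L
n=16: reaches L-position 12 → W
n=17: reaches L-position 15 → W
n=18: only reaches 16(W), 14(W), 11(W), all W → L
n=19: reaches L-position 15 → W
n=20: reaches L-position 18 → W
n=21: only reaches 19(W), 17(W), 14(W), all W → L

8: W, 21: L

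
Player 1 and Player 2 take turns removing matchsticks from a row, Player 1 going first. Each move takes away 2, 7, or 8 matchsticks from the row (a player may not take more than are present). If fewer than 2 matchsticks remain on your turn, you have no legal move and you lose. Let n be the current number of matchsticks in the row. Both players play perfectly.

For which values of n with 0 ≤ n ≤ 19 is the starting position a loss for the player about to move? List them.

0, 1, 4, 5, 10, 14, 15, 19

Positions with no move are L. A position that does have a move is losing for the player to move precisely when every available move leads to a winning position for the opponent. Fill in the labels:
n=0: no move → L
n=1: no move → L
n=2: →0(L), so W
n=3: →1(L), so W
n=4: →2(W) only, which is W, so L
n=5: →3(W) only, which is W, so L
n=6: →4(L), so W
n=7: →5(L), so W
n=8: →1(L), so W
n=9: →1(L), so W
n=10: →8(W), 3(W), 2(W) — all W, so L
n=11: →4(L), so W
n=12: →10(L), so W
n=13: →5(L), so W
n=14: →12(W), 7(W), 6(W) — all W, so L
n=15: →13(W), 8(W), 7(W) — all W, so L
n=16: →14(L), so W
n=17: →15(L), so W
n=18: →10(L), so W
n=19: →17(W), 12(W), 11(W) — all W, so L
Reading off the rows marked L gives the requested list; there are 8 such values of n.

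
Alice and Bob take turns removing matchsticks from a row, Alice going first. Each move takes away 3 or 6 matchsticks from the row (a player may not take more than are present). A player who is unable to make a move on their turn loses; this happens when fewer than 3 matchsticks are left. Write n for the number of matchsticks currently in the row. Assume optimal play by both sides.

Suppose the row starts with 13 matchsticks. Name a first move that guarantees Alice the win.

Remove 3, leaving 10.

Label each position W (a win for the player to move) or L (a loss). A position with no legal move is L; any other position is W exactly when some move reaches an L, and L when every move reaches a W.
n=0: no move → L
n=1: no move → L
n=2: no move → L
n=3: →0(L), so W
n=4: →1(L), so W
n=5: →2(L), so W
n=6: →0(L), so W
n=7: →1(L), so W
n=8: →2(L), so W
n=9: →6(W), 3(W) — all W, so L
n=10: →7(W), 4(W) — all W, so L
n=11: →8(W), 5(W) — all W, so L
n=12: →9(L), so W
n=13: →10(L), so W
From 13, the L positions reachable in one move are: 10.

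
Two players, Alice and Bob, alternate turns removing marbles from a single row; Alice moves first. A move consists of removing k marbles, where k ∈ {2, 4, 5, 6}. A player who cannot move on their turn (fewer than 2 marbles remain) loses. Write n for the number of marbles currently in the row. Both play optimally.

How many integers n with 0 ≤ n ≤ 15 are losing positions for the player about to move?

4

Label each position W (a win for the player to move) or L (a loss). A position with no legal move is L; any other position is W exactly when some move reaches an L, and L when every move reaches a W.
n=0: no move → L
n=1: no move → L
n=2: W (go to 0, an L position)
n=3: W (go to 1, an L position)
n=4: W (go to 0, an L position)
n=5: W (go to 1, an L position)
n=6: W (go to 1, an L position)
n=7: W (go to 1, an L position)
n=8: L (options 6(W), 4(W), 3(W), 2(W) are all W)
n=9: L (options 7(W), 5(W), 4(W), 3(W) are all W)
n=10: W (go to 8, an L position)
n=11: W (go to 9, an L position)
n=12: W (go to 8, an L position)
n=13: W (go to 9, an L position)
n=14: W (go to 9, an L position)
n=15: W (go to 9, an L position)
L entries with 0 ≤ n ≤ 15: n = 0, 1, 8, 9; that makes 4.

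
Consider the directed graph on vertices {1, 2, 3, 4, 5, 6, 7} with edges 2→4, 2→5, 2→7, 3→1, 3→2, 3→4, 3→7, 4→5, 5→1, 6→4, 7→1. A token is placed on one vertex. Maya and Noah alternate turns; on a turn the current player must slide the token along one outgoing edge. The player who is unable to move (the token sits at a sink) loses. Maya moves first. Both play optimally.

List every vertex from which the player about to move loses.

Label each position W (a win for the player to move) or L (a loss). A position with no legal move is L; any other position is W exactly when some move reaches an L, and L when every move reaches a W.
Every edge goes from a vertex to one that appears earlier in the order 1, 5, 7, 4, 2, 3, 6, so processing vertices in that order labels each vertex after all of its successors.
1: no outgoing edge → L
5: can move to 1, which is L ⇒ W
7: can move to 1, which is L ⇒ W
4: the only move is to 5(W), a W ⇒ L
2: can move to 4, which is L ⇒ W
3: can move to 4, which is L ⇒ W
6: can move to 4, which is L ⇒ W
The losing starting vertices are exactly the entries labelled L in this table (2 of them).

1, 4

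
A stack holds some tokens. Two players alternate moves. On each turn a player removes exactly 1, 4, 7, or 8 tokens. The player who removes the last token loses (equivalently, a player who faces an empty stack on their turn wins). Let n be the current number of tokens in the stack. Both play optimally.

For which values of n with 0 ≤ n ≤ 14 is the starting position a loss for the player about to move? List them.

1, 3, 6, 12

Build the W/L table. Terminal = W. A non-terminal position is W if it has a move to some L; otherwise it is L.
n=0: no move; the opponent has just taken the last token and therefore loses → W
n=1: only reaches 0(W), which is W → L
n=2: reaches L-position 1 → W
n=3: only reaches 2(W), which is W → L
n=4: reaches L-position 3 → W
n=5: reaches L-position 1 → W
n=6: only reaches 5(W), 2(W), all W → L
n=7: reaches L-position 6 → W
n=8: reaches L-position 1 → W
n=9: reaches L-position 1 → W
n=10: reaches L-position 6 → W
n=11: reaches L-position 3 → W
n=12: only reaches 11(W), 8(W), 5(W), 4(W), all W → L
n=13: reaches L-position 12 → W
n=14: reaches L-position 6 → W
Reading off the rows marked L gives the requested list; there are 4 such values of n.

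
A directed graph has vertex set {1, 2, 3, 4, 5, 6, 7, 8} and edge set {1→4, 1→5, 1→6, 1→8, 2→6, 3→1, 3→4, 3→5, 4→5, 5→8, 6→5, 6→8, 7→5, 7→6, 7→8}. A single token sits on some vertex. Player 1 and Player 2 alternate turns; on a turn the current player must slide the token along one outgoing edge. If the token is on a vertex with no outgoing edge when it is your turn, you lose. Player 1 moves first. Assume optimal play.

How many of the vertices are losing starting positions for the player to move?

3

Build the W/L table. Terminal = L. A non-terminal position is W if it has a move to some L; otherwise it is L.
Every edge goes from a vertex to one that appears earlier in the order 8, 5, 6, 4, 1, 7, 2, 3, so processing vertices in that order labels each vertex after all of its successors.
8: no outgoing edge → L
5: →8(L), so W
6: →8(L), so W
4: →5(W) only, which is W, so L
1: →4(L), so W
7: →8(L), so W
2: →6(W) only, which is W, so L
3: →4(L), so W
The L vertices are 2, 4, 8; that is 3 in all.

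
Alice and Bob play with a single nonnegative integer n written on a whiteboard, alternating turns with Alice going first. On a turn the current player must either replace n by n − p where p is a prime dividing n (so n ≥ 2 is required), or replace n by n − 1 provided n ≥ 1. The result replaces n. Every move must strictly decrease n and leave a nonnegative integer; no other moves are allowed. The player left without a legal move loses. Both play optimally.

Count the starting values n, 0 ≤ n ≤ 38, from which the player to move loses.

10

Work bottom-up. With no move the player to move loses. Otherwise the position is W if at least one move leads to an L position for the opponent, and L if every move leads to a W.
n=0: no move → L
n=1: →0(L), so W
n=2: →0(L), so W
n=3: →0(L), so W
n=4: →2(W), 3(W) — all W, so L
n=5: →0(L), so W
n=6: →4(L), so W
n=7: →0(L), so W
n=8: →6(W), 7(W) — all W, so L
n=9: →8(L), so W
n=10: →8(L), so W
n=11: →0(L), so W
n=12: →9(W), 10(W), 11(W) — all W, so L
n=13: →0(L), so W
n=14: →12(L), so W
n=15: →12(L), so W
n=16: →14(W), 15(W) — all W, so L
n=17: →0(L), so W
n=18: →16(L), so W
n=19: →0(L), so W
n=20: →15(W), 18(W), 19(W) — all W, so L
n=21: →20(L), so W
n=22: →20(L), so W
n=23: →0(L), so W
n=24: →21(W), 22(W), 23(W) — all W, so L
n=25: →20(L), so W
n=26: →24(L), so W
n=27: →24(L), so W
n=28: →21(W), 26(W), 27(W) — all W, so L
n=29: →0(L), so W
n=30: →28(L), so W
n=31: →0(L), so W
n=32: →30(W), 31(W) — all W, so L
n=33: →32(L), so W
n=34: →32(L), so W
n=35: →28(L), so W
n=36: →33(W), 34(W), 35(W) — all W, so L
n=37: →0(L), so W
n=38: →36(L), so W
L entries with 0 ≤ n ≤ 38: n = 0, 4, 8, 12, 16, 20, 24, 28, 32, 36; that makes 10.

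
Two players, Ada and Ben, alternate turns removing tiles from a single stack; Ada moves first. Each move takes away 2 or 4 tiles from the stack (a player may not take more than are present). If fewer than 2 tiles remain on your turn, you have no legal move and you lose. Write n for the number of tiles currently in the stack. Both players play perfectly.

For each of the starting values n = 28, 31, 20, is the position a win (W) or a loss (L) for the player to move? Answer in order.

28: W, 31: L, 20: W

Positions with no move are L. A position that does have a move is losing for the player to move precisely when every available move leads to a winning position for the opponent. Fill in the labels:
n=0: no move → L
n=1: no move → L
n=2: →0(L), so W
n=3: →1(L), so W
n=4: →0(L), so W
n=5: →1(L), so W
n=6: →4(W), 2(W) — all W, so L
n=7: →5(W), 3(W) — all W, so L
n=8: →6(L), so W
n=9: →7(L), so W
n=10: →6(L), so W
n=11: →7(L), so W
n=12: →10(W), 8(W) — all W, so L
n=13: →11(W), 9(W) — all W, so L
n=14: →12(L), so W
n=15: →13(L), so W
n=16: →12(L), so W
n=17: →13(L), so W
n=18: →16(W), 14(W) — all W, so L
n=19: →17(W), 15(W) — all W, so L
n=20: →18(L), so W
n=21: →19(L), so W
n=22: →18(L), so W
n=23: →19(L), so W
n=24: →22(W), 20(W) — all W, so L
n=25: →23(W), 21(W) — all W, so L
n=26: →24(L), so W
n=27: →25(L), so W
n=28: →24(L), so W
n=29: →25(L), so W
n=30: →28(W), 26(W) — all W, so L
n=31: →29(W), 27(W) — all W, so L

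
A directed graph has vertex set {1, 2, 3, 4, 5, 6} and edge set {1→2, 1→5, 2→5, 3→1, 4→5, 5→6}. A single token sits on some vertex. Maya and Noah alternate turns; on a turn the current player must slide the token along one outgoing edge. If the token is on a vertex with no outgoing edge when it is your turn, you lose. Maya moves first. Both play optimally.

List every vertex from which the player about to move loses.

2, 3, 4, 6

Classify positions by backward induction: terminal positions (no move available) are L. From any other position, the mover wins iff some move reaches an L.
Every edge goes from a vertex to one that appears earlier in the order 6, 5, 2, 1, 3, 4, so processing vertices in that order labels each vertex after all of its successors.
6: no outgoing edge → L
5: can move to 6, which is L ⇒ W
2: the only move is to 5(W), a W ⇒ L
1: can move to 2, which is L ⇒ W
3: the only move is to 1(W), a W ⇒ L
4: the only move is to 5(W), a W ⇒ L
Reading off the rows marked L gives the requested list; there are 4 such vertices.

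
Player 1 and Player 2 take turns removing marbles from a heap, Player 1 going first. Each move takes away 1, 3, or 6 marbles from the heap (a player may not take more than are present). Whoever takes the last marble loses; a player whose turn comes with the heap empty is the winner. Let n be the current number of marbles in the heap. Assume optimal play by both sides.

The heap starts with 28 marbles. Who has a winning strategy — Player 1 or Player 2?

Player 2 wins.

Label each position W (a win for the player to move) or L (a loss). A position with no legal move is W; any other position is W exactly when some move reaches an L, and L when every move reaches a W.
n=0: no move; the opponent has just taken the last marble and therefore loses → W
n=1: the only move is to 0(W), a W ⇒ L
n=2: can move to 1, which is L ⇒ W
n=3: moves to 2(W), 0(W); every one is W ⇒ L
n=4: can move to 3, which is L ⇒ W
n=5: moves to 4(W), 2(W); every one is W ⇒ L
n=6: can move to 5, which is L ⇒ W
n=7: can move to 1, which is L ⇒ W
n=8: can move to 5, which is L ⇒ W
n=9: can move to 3, which is L ⇒ W
n=10: moves to 9(W), 7(W), 4(W); every one is W ⇒ L
n=11: can move to 10, which is L ⇒ W
n=12: moves to 11(W), 9(W), 6(W); every one is W ⇒ L
n=13: can move to 12, which is L ⇒ W
n=14: moves to 13(W), 11(W), 8(W); every one is W ⇒ L
n=15: can move to 14, which is L ⇒ W
n=16: can move to 10, which is L ⇒ W
n=17: can move to 14, which is L ⇒ W
n=18: can move to 12, which is L ⇒ W
n=19: moves to 18(W), 16(W), 13(W); every one is W ⇒ L
n=20: can move to 19, which is L ⇒ W
n=21: moves to 20(W), 18(W), 15(W); every one is W ⇒ L
n=22: can move to 21, which is L ⇒ W
n=23: moves to 22(W), 20(W), 17(W); every one is W ⇒ L
n=24: can move to 23, which is L ⇒ W
n=25: can move to 19, which is L ⇒ W
n=26: can move to 23, which is L ⇒ W
n=27: can move to 21, which is L ⇒ W
n=28: moves to 27(W), 25(W), 22(W); every one is W ⇒ L
Every move from 28 reaches a W position, so the mover loses.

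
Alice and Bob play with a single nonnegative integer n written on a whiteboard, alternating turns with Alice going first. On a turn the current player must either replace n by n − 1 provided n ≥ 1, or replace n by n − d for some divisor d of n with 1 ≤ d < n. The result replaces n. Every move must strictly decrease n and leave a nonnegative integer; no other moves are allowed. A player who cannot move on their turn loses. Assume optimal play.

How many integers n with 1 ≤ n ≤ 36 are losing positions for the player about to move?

17

Work bottom-up. With no move the player to move loses. Otherwise the position is W if at least one move leads to an L position for the opponent, and L if every move leads to a W.
n=0: no move → L
n=1: →0(L), so W
n=2: →1(W) only, which is W, so L
n=3: →2(L), so W
n=4: →2(L), so W
n=5: →4(W) only, which is W, so L
n=6: →5(L), so W
n=7: →6(W) only, which is W, so L
n=8: →7(L), so W
n=9: →6(W), 8(W) — all W, so L
n=10: →5(L), so W
n=11: →10(W) only, which is W, so L
n=12: →9(L), so W
n=13: →12(W) only, which is W, so L
n=14: →7(L), so W
n=15: →10(W), 12(W), 14(W) — all W, so L
n=16: →15(L), so W
n=17: →16(W) only, which is W, so L
n=18: →9(L), so W
n=19: →18(W) only, which is W, so L
n=20: →15(L), so W
n=21: →14(W), 18(W), 20(W) — all W, so L
n=22: →11(L), so W
n=23: →22(W) only, which is W, so L
n=24: →21(L), so W
n=25: →20(W), 24(W) — all W, so L
n=26: →13(L), so W
n=27: →18(W), 24(W), 26(W) — all W, so L
n=28: →21(L), so W
n=29: →28(W) only, which is W, so L
n=30: →15(L), so W
n=31: →30(W) only, which is W, so L
n=32: →31(L), so W
n=33: →22(W), 30(W), 32(W) — all W, so L
n=34: →17(L), so W
n=35: →28(W), 30(W), 34(W) — all W, so L
n=36: →27(L), so W
L entries with 1 ≤ n ≤ 36 (n=0 is outside the asked range and is not counted): n = 2, 5, 7, 9, 11, 13, 15, 17, 19, 21, 23, 25, 27, 29, 31, 33, 35; that makes 17.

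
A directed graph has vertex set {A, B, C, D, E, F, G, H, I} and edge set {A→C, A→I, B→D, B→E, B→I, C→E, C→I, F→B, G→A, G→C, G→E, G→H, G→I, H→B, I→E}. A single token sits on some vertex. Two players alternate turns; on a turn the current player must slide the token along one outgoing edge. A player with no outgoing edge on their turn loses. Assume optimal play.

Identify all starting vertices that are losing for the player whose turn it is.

A, D, E, F, H

Classify positions by backward induction: terminal positions (no move available) are L. From any other position, the mover wins iff some move reaches an L.
Every edge goes from a vertex to one that appears earlier in the order D, E, I, C, B, A, F, H, G, so processing vertices in that order labels each vertex after all of its successors.
D: no outgoing edge → L
E: no outgoing edge → L
I: can move to E, which is L ⇒ W
C: can move to E, which is L ⇒ W
B: can move to E, which is L ⇒ W
A: moves to C(W), I(W); every one is W ⇒ L
F: the only move is to B(W), a W ⇒ L
H: the only move is to B(W), a W ⇒ L
G: can move to H, which is L ⇒ W
Reading off the rows marked L gives the requested list; there are 5 such vertices.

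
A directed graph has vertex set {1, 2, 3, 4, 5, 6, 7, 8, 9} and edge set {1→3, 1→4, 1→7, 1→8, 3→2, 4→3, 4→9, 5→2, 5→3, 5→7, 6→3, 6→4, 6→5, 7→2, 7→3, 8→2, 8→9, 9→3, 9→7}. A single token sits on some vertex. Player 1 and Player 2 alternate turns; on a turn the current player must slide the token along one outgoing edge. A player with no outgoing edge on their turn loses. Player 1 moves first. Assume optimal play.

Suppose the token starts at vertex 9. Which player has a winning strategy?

Classify positions by backward induction: terminal positions (no move available) are L. From any other position, the mover wins iff some move reaches an L.
Every edge goes from a vertex to one that appears earlier in the order 2, 3, 7, 5, 9, 4, 6, 8, 1, so processing vertices in that order labels each vertex after all of its successors.
2: no outgoing edge → L
3: reaches L-position 2 → W
7: reaches L-position 2 → W
5: reaches L-position 2 → W
9: only reaches 7(W), 3(W), all W → L
4: reaches L-position 9 → W
6: only reaches 4(W), 5(W), 3(W), all W → L
8: reaches L-position 9 → W
1: only reaches 8(W), 4(W), 7(W), 3(W), all W → L
The starting position 9 is L: whatever Player 1 does, the opponent receives a W position.

Player 2 wins.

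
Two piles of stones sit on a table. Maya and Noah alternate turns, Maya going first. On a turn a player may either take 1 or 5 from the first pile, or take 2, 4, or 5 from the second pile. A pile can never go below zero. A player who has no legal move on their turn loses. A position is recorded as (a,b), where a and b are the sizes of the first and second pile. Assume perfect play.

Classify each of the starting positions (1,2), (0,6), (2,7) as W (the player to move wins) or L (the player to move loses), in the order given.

(1,2): L, (0,6): W, (2,7): L

Classify positions by backward induction: terminal positions (no move available) are L. From any other position, the mover wins iff some move reaches an L.
No move ever increases a pile, so every position that can arise here has a ≤ 2 and b ≤ 7; it is enough to label the cells with 0 ≤ a ≤ 2 and 0 ≤ b ≤ 7.
Every move lowers a or b (never raises either), so fill the grid row by row in increasing a, and left to right within a row: each cell's successors are then already labelled.
      b=0  b=1  b=2  b=3  b=4  b=5  b=6  b=7
a=0:    L    L    W    W    W    W    W    L
a=1:    W    W    L    L    W    W    W    W
a=2:    L    L    W    W    W    W    W    L
Cells with no legal move (terminal, hence L): (0,0), (0,1).
The remaining L cells, each justified by listing all of its moves:
(0,7): →(0,5)(W), (0,3)(W), (0,2)(W) — all W, so L
(1,2): →(0,2)(W), (1,0)(W) — all W, so L
(1,3): →(0,3)(W), (1,1)(W) — all W, so L
(2,0): →(1,0)(W) only, which is W, so L
(2,1): →(1,1)(W) only, which is W, so L
(2,7): →(1,7)(W), (2,5)(W), (2,3)(W), (2,2)(W) — all W, so L
Every other cell has at least one move into one of the L cells above, so it is W.
(1,2): one of the L cells justified above, so L
(0,6): the move to (0,1) reaches an L cell, so W
(2,7): one of the L cells justified above, so L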